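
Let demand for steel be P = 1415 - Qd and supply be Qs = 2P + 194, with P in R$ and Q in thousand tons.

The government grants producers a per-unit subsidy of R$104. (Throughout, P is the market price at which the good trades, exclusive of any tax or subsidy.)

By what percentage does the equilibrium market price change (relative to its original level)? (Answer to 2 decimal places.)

Before the shock: 1415 - P = 2P + 194 ⇒ 1221 = 3P ⇒ P = 407, Q = 1008.
Since sellers receive the price plus the subsidy, the effective supply curve becomes Qs = 2P + 402.
Clearing the new market: 1415 - P = 2P + 402, so P = 1013/3 ≈ 337.6667 and Q = 3232/3 ≈ 1077.3333.
%ΔP = (337.6667 − 407) / 407 × 100 = -17.04%.

-17.04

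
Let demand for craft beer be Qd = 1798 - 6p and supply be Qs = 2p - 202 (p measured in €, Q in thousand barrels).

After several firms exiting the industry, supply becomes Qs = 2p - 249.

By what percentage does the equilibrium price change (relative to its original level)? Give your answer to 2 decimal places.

Solve the original market: 1798 - 6p = 2p - 202, hence p = 250 and Q = 298.
After the shift, demand is Qd = 1798 - 6p and supply is Qs = 2p - 249.
Setting them equal: 1798 - 6p = 2p - 249 → 2047 = 8p, so p = 255.875 and Q = 262.75.
%Δp = (255.875 − 250) / 250 × 100 = +2.35%.

+2.35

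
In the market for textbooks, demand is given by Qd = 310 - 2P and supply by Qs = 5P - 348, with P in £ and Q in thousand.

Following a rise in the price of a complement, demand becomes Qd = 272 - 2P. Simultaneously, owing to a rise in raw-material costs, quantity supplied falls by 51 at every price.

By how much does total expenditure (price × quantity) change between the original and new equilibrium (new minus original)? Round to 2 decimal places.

-3772.04

Initially, 310 - 2P = 5P - 348, so 658 = 7P and P = 94, Q = 122.
The new curves are Qd = 272 - 2P (demand) and Qs = 5P - 399 (supply).
Clearing the new market: 272 - 2P = 5P - 399, so P = 671/7 ≈ 95.8571 and Q = 562/7 ≈ 80.2857.
Expenditure moves from 94×122 = 11468 to 95.8571×80.2857 = 7695.9592; change = -3772.04.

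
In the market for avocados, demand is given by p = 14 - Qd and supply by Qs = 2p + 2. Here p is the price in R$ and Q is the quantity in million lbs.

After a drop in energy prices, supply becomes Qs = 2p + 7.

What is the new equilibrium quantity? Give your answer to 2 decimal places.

11.67

Original equilibrium: 14 - p = 2p + 2 gives 12 = 3p, so p = 4 and Q = 10.
The shock moves the curves to Qd = 14 - p and Qs = 2p + 7.
Clearing the new market: 14 - p = 2p + 7, so p = 7/3 ≈ 2.3333 and Q = 35/3 ≈ 11.6667.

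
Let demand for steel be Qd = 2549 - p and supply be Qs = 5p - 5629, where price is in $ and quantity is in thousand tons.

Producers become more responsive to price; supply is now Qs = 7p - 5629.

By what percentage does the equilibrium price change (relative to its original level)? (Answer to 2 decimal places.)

-25.00

Original equilibrium: 2549 - p = 5p - 5629 gives 8178 = 6p, so p = 1363 and Q = 1186.
After the shift, demand is Qd = 2549 - p and supply is Qs = 7p - 5629.
Clearing the new market: 2549 - p = 7p - 5629, so p = 1022.25 and Q = 1526.75.
%Δp = (1022.25 − 1363) / 1363 × 100 = -25.00%.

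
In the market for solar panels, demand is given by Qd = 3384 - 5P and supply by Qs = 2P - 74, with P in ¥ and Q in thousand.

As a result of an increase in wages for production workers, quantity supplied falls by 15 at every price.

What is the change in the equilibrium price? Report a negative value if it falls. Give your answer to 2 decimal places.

+2.14

Initially, 3384 - 5P = 2P - 74, so 3458 = 7P and P = 494, Q = 914.
With the change applied: demand Qd = 3384 - 5P, supply Qs = 2P - 89.
Equate the new curves: 3384 - 5P = 2P - 89, giving 3473 = 7P, P = 3473/7 ≈ 496.1429, Q = 6323/7 ≈ 903.2857.
ΔP = 496.1429 − 494 = +2.14.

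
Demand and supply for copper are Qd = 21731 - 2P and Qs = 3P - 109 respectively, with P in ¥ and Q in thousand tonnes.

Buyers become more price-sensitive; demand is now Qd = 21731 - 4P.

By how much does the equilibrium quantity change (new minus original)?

-3744

Original equilibrium: 21731 - 2P = 3P - 109 gives 21840 = 5P, so P = 4368 and Q = 12995.
The shock moves the curves to Qd = 21731 - 4P and Qs = 3P - 109.
New equilibrium: 21731 - 4P = 3P - 109 ⇒ 21840 = 7P ⇒ P = 3120, Q = 9251.
ΔQ = 9251 − 12995 = -3744.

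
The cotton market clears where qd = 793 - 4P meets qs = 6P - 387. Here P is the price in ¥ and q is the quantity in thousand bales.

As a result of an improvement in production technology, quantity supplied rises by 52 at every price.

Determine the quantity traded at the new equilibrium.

Original equilibrium: 793 - 4P = 6P - 387 gives 1180 = 10P, so P = 118 and q = 321.
After the shift, demand is qd = 793 - 4P and supply is qs = 6P - 335.
Setting them equal: 793 - 4P = 6P - 335 → 1128 = 10P, so P = 112.8 and q = 341.8.

341.8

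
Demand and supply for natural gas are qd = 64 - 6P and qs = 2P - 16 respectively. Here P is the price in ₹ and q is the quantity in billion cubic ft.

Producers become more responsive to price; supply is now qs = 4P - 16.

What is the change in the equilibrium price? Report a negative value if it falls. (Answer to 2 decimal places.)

-2.00

Before the shock: 64 - 6P = 2P - 16 ⇒ 80 = 8P ⇒ P = 10, q = 4.
After the shift, demand is qd = 64 - 6P and supply is qs = 4P - 16.
Clearing the new market: 64 - 6P = 4P - 16, so P = 8 and q = 16.
ΔP = 8 − 10 = -2.00.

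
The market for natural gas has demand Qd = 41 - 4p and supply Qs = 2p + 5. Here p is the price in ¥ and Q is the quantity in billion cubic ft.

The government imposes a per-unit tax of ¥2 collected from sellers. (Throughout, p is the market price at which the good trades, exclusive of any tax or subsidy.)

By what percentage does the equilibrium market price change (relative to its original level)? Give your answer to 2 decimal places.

Before the shock: 41 - 4p = 2p + 5 ⇒ 36 = 6p ⇒ p = 6, Q = 17.
Since sellers keep the price net of the tax, the effective supply curve becomes Qs = 2p + 1.
Equate the new curves: 41 - 4p = 2p + 1, giving 40 = 6p, p = 20/3 ≈ 6.6667, Q = 43/3 ≈ 14.3333.
%Δp = (6.6667 − 6) / 6 × 100 = +11.11%.

+11.11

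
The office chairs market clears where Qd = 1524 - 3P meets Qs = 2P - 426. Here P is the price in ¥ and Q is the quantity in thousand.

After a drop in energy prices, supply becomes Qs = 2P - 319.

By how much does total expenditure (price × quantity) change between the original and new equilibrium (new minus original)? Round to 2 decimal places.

Solve the original market: 1524 - 3P = 2P - 426, hence P = 390 and Q = 354.
With the change applied: demand Qd = 1524 - 3P, supply Qs = 2P - 319.
Clearing the new market: 1524 - 3P = 2P - 319, so P = 368.6 and Q = 418.2.
Expenditure moves from 390×354 = 138060 to 368.6×418.2 = 154148.52; change = +16088.52.

+16088.52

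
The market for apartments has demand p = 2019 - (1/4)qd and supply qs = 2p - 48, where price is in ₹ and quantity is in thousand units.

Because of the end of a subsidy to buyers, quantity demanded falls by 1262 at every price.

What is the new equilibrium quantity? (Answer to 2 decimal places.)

2239.33

Original equilibrium: 8076 - 4p = 2p - 48 gives 8124 = 6p, so p = 1354 and q = 2660.
The new curves are qd = 6814 - 4p (demand) and qs = 2p - 48 (supply).
Equate the new curves: 6814 - 4p = 2p - 48, giving 6862 = 6p, p = 3431/3 ≈ 1143.6667, q = 6718/3 ≈ 2239.3333.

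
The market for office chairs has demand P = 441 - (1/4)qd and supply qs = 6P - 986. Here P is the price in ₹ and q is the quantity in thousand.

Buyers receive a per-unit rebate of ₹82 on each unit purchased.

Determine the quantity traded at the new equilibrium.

860.8

Initially, 1764 - 4P = 6P - 986, so 2750 = 10P and P = 275, q = 664.
Since buyers' out-of-pocket price is the market price minus the rebate, the effective demand curve becomes qd = 2092 - 4P.
Equate the new curves: 2092 - 4P = 6P - 986, giving 3078 = 10P, P = 307.8, q = 860.8.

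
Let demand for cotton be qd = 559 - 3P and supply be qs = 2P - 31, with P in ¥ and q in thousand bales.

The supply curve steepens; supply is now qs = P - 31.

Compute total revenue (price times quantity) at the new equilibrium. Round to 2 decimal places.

17183.75

Before the shock: 559 - 3P = 2P - 31 ⇒ 590 = 5P ⇒ P = 118, q = 205.
With the change applied: demand qd = 559 - 3P, supply qs = P - 31.
Clearing the new market: 559 - 3P = P - 31, so P = 147.5 and q = 116.5.
New expenditure = 147.5 × 116.5 = 17183.75.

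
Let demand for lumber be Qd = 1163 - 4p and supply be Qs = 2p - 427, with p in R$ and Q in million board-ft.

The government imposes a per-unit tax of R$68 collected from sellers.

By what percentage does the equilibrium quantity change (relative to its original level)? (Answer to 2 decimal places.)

Initially, 1163 - 4p = 2p - 427, so 1590 = 6p and p = 265, Q = 103.
Since sellers keep the price net of the tax, the effective supply curve becomes Qs = 2p - 563.
Equate the new curves: 1163 - 4p = 2p - 563, giving 1726 = 6p, p = 863/3 ≈ 287.6667, Q = 37/3 ≈ 12.3333.
%ΔQ = (12.3333 − 103) / 103 × 100 = -88.03%.

-88.03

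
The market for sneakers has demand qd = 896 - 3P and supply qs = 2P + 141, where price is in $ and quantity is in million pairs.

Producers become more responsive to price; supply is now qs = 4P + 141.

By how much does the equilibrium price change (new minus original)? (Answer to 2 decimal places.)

-43.14

Before the shock: 896 - 3P = 2P + 141 ⇒ 755 = 5P ⇒ P = 151, q = 443.
The shock moves the curves to qd = 896 - 3P and qs = 4P + 141.
Setting them equal: 896 - 3P = 4P + 141 → 755 = 7P, so P = 755/7 ≈ 107.8571 and q = 4007/7 ≈ 572.4286.
ΔP = 107.8571 − 151 = -43.14.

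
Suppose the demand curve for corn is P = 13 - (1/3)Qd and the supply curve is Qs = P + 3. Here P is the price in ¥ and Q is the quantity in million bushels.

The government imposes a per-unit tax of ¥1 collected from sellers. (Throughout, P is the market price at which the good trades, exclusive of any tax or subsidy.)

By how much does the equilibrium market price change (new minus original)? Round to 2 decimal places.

Before the shock: 39 - 3P = P + 3 ⇒ 36 = 4P ⇒ P = 9, Q = 12.
Since sellers keep the price net of the tax, the effective supply curve becomes Qs = P + 2.
New equilibrium: 39 - 3P = P + 2 ⇒ 37 = 4P ⇒ P = 9.25, Q = 11.25.
ΔP = 9.25 − 9 = +0.25.

+0.25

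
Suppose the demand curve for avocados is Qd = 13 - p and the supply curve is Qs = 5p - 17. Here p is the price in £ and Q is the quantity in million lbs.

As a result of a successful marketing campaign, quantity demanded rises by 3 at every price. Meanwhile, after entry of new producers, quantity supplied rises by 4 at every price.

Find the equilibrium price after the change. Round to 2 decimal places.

Initially, 13 - p = 5p - 17, so 30 = 6p and p = 5, Q = 8.
After the shift, demand is Qd = 16 - p and supply is Qs = 5p - 13.
Equate the new curves: 16 - p = 5p - 13, giving 29 = 6p, p = 29/6 ≈ 4.8333, Q = 67/6 ≈ 11.1667.

4.83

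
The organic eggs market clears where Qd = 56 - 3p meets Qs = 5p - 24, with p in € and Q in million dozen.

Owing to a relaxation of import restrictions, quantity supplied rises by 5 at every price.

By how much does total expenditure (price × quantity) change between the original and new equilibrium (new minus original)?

Initially, 56 - 3p = 5p - 24, so 80 = 8p and p = 10, Q = 26.
The new curves are Qd = 56 - 3p (demand) and Qs = 5p - 19 (supply).
Equate the new curves: 56 - 3p = 5p - 19, giving 75 = 8p, p = 9.375, Q = 27.875.
Expenditure moves from 10×26 = 260 to 9.375×27.875 = 261.328125; change = +1.328125.

+1.328125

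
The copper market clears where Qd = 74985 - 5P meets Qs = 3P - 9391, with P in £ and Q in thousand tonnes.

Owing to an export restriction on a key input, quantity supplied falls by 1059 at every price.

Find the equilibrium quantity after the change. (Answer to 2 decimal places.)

21588.13

Initially, 74985 - 5P = 3P - 9391, so 84376 = 8P and P = 10547, Q = 22250.
The new curves are Qd = 74985 - 5P (demand) and Qs = 3P - 10450 (supply).
Clearing the new market: 74985 - 5P = 3P - 10450, so P = 10679.375 and Q = 21588.125.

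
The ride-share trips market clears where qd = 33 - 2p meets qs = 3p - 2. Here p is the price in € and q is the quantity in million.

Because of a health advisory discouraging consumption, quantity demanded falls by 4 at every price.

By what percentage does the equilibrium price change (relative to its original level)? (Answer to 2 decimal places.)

Solve the original market: 33 - 2p = 3p - 2, hence p = 7 and q = 19.
The new curves are qd = 29 - 2p (demand) and qs = 3p - 2 (supply).
Clearing the new market: 29 - 2p = 3p - 2, so p = 6.2 and q = 16.6.
%Δp = (6.2 − 7) / 7 × 100 = -11.43%.

-11.43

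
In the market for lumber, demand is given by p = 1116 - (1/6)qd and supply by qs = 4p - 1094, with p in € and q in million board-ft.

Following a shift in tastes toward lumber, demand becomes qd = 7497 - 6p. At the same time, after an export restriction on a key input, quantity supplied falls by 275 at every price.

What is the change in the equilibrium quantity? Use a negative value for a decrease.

Initially, 6696 - 6p = 4p - 1094, so 7790 = 10p and p = 779, q = 2022.
After the shift, demand is qd = 7497 - 6p and supply is qs = 4p - 1369.
New equilibrium: 7497 - 6p = 4p - 1369 ⇒ 8866 = 10p ⇒ p = 886.6, q = 2177.4.
Δq = 2177.4 − 2022 = +155.4.

+155.4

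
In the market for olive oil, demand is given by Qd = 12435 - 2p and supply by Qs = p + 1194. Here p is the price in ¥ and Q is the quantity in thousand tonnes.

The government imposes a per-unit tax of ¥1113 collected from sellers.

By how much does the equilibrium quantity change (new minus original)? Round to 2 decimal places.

Initially, 12435 - 2p = p + 1194, so 11241 = 3p and p = 3747, Q = 4941.
Since sellers keep the price net of the tax, the effective supply curve becomes Qs = p + 81.
Setting them equal: 12435 - 2p = p + 81 → 12354 = 3p, so p = 4118 and Q = 4199.
ΔQ = 4199 − 4941 = -742.00.

-742.00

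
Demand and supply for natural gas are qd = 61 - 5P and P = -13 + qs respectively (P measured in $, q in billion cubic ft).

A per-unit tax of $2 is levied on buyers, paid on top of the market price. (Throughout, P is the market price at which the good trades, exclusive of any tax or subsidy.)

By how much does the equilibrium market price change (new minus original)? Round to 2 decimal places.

-1.67

Before the shock: 61 - 5P = P + 13 ⇒ 48 = 6P ⇒ P = 8, q = 21.
Since buyers pay the price plus the tax, the effective demand curve becomes qd = 51 - 5P.
Clearing the new market: 51 - 5P = P + 13, so P = 19/3 ≈ 6.3333 and q = 58/3 ≈ 19.3333.
ΔP = 6.3333 − 8 = -1.67.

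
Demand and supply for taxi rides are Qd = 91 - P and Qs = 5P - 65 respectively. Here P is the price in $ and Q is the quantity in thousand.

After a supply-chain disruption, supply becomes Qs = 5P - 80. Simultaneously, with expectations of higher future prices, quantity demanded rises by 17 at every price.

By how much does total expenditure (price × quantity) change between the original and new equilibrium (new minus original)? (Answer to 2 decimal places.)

Initially, 91 - P = 5P - 65, so 156 = 6P and P = 26, Q = 65.
With the change applied: demand Qd = 108 - P, supply Qs = 5P - 80.
Clearing the new market: 108 - P = 5P - 80, so P = 94/3 ≈ 31.3333 and Q = 230/3 ≈ 76.6667.
Expenditure moves from 26×65 = 1690 to 31.3333×76.6667 = 2402.2222; change = +712.22.

+712.22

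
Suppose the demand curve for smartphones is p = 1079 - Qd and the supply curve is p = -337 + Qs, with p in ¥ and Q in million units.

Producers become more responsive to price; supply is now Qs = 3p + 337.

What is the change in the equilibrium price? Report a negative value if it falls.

Before the shock: 1079 - p = p + 337 ⇒ 742 = 2p ⇒ p = 371, Q = 708.
The new curves are Qd = 1079 - p (demand) and Qs = 3p + 337 (supply).
Setting them equal: 1079 - p = 3p + 337 → 742 = 4p, so p = 185.5 and Q = 893.5.
Δp = 185.5 − 371 = -185.5.

-185.5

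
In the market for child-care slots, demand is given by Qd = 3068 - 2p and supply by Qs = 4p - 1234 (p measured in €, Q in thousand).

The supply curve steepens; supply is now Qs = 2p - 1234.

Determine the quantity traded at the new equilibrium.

Solve the original market: 3068 - 2p = 4p - 1234, hence p = 717 and Q = 1634.
The new curves are Qd = 3068 - 2p (demand) and Qs = 2p - 1234 (supply).
New equilibrium: 3068 - 2p = 2p - 1234 ⇒ 4302 = 4p ⇒ p = 1075.5, Q = 917.

917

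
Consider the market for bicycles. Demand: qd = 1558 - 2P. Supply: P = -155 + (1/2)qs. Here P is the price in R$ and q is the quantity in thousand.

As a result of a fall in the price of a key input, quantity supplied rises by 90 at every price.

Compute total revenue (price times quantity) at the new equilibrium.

Initially, 1558 - 2P = 2P + 310, so 1248 = 4P and P = 312, q = 934.
After the shift, demand is qd = 1558 - 2P and supply is qs = 2P + 400.
Clearing the new market: 1558 - 2P = 2P + 400, so P = 289.5 and q = 979.
New expenditure = 289.5 × 979 = 283420.5.

283420.5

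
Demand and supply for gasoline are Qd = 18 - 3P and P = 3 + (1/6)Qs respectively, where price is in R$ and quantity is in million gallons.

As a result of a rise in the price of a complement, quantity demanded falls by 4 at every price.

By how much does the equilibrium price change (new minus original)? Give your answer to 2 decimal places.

Initially, 18 - 3P = 6P - 18, so 36 = 9P and P = 4, Q = 6.
The new curves are Qd = 14 - 3P (demand) and Qs = 6P - 18 (supply).
Clearing the new market: 14 - 3P = 6P - 18, so P = 32/9 ≈ 3.5556 and Q = 10/3 ≈ 3.3333.
ΔP = 3.5556 − 4 = -0.44.

-0.44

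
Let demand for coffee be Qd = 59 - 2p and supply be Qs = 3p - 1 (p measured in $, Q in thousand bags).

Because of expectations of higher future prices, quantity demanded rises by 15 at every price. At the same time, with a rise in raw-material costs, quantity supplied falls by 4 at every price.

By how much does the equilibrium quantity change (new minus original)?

Before the shock: 59 - 2p = 3p - 1 ⇒ 60 = 5p ⇒ p = 12, Q = 35.
The new curves are Qd = 74 - 2p (demand) and Qs = 3p - 5 (supply).
Setting them equal: 74 - 2p = 3p - 5 → 79 = 5p, so p = 15.8 and Q = 42.4.
ΔQ = 42.4 − 35 = +7.4.

+7.4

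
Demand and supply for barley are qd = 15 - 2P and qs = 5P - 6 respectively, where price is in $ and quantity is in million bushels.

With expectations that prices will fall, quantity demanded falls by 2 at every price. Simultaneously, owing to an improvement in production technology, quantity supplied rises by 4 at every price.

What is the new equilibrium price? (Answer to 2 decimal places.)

Original equilibrium: 15 - 2P = 5P - 6 gives 21 = 7P, so P = 3 and q = 9.
The shock moves the curves to qd = 13 - 2P and qs = 5P - 2.
Equate the new curves: 13 - 2P = 5P - 2, giving 15 = 7P, P = 15/7 ≈ 2.1429, q = 61/7 ≈ 8.7143.

2.14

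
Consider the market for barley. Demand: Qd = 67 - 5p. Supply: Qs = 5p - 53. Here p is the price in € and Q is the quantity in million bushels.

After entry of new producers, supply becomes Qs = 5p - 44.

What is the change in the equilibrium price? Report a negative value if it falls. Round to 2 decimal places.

Solve the original market: 67 - 5p = 5p - 53, hence p = 12 and Q = 7.
The shock moves the curves to Qd = 67 - 5p and Qs = 5p - 44.
Setting them equal: 67 - 5p = 5p - 44 → 111 = 10p, so p = 11.1 and Q = 11.5.
Δp = 11.1 − 12 = -0.90.

-0.90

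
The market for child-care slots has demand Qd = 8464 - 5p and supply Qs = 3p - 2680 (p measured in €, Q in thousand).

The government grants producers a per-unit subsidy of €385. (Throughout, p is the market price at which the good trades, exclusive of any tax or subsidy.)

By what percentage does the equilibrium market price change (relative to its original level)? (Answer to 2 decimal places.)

Solve the original market: 8464 - 5p = 3p - 2680, hence p = 1393 and Q = 1499.
Since sellers receive the price plus the subsidy, the effective supply curve becomes Qs = 3p - 1525.
Setting them equal: 8464 - 5p = 3p - 1525 → 9989 = 8p, so p = 1248.625 and Q = 2220.875.
%Δp = (1248.625 − 1393) / 1393 × 100 = -10.36%.

-10.36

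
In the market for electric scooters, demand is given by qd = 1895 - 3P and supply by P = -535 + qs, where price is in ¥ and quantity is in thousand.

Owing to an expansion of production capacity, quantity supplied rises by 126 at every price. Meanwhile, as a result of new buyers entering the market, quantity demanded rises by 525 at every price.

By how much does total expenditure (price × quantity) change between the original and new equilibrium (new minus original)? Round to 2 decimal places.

Before the shock: 1895 - 3P = P + 535 ⇒ 1360 = 4P ⇒ P = 340, q = 875.
The new curves are qd = 2420 - 3P (demand) and qs = P + 661 (supply).
Setting them equal: 2420 - 3P = P + 661 → 1759 = 4P, so P = 439.75 and q = 1100.75.
Expenditure moves from 340×875 = 297500 to 439.75×1100.75 = 484054.8125; change = +186554.81.

+186554.81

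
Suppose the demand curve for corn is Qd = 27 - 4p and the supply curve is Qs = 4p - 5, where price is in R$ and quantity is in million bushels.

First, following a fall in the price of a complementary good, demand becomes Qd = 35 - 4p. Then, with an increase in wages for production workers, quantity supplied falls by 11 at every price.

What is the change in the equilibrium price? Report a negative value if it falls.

Initially, 27 - 4p = 4p - 5, so 32 = 8p and p = 4, Q = 11.
After the shift, demand is Qd = 35 - 4p and supply is Qs = 4p - 16.
Clearing the new market: 35 - 4p = 4p - 16, so p = 6.375 and Q = 9.5.
Δp = 6.375 − 4 = +2.375.

+2.375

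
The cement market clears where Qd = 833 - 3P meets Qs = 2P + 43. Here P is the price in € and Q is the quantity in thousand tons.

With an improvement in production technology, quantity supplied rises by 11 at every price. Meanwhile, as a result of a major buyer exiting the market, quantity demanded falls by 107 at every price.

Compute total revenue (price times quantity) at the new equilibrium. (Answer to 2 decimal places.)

Solve the original market: 833 - 3P = 2P + 43, hence P = 158 and Q = 359.
With the change applied: demand Qd = 726 - 3P, supply Qs = 2P + 54.
New equilibrium: 726 - 3P = 2P + 54 ⇒ 672 = 5P ⇒ P = 134.4, Q = 322.8.
New expenditure = 134.4 × 322.8 = 43384.32.

43384.32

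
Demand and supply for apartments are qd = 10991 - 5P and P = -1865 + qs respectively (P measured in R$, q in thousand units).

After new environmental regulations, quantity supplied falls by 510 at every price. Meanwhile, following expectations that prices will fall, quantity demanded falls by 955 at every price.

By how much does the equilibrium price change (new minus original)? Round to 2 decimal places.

Before the shock: 10991 - 5P = P + 1865 ⇒ 9126 = 6P ⇒ P = 1521, q = 3386.
With the change applied: demand qd = 10036 - 5P, supply qs = P + 1355.
Clearing the new market: 10036 - 5P = P + 1355, so P = 8681/6 ≈ 1446.8333 and q = 16811/6 ≈ 2801.8333.
ΔP = 1446.8333 − 1521 = -74.17.

-74.17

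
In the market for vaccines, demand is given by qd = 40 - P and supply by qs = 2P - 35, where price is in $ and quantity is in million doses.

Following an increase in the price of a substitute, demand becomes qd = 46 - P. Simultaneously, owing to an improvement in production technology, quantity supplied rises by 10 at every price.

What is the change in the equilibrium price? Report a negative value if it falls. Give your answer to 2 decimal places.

-1.33

Original equilibrium: 40 - P = 2P - 35 gives 75 = 3P, so P = 25 and q = 15.
With the change applied: demand qd = 46 - P, supply qs = 2P - 25.
Equate the new curves: 46 - P = 2P - 25, giving 71 = 3P, P = 71/3 ≈ 23.6667, q = 67/3 ≈ 22.3333.
ΔP = 23.6667 − 25 = -1.33.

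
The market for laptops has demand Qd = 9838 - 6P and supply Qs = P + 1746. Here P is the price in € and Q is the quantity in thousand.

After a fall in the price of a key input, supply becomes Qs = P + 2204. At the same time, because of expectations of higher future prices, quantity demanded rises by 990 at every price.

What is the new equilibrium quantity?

Original equilibrium: 9838 - 6P = P + 1746 gives 8092 = 7P, so P = 1156 and Q = 2902.
After the shift, demand is Qd = 10828 - 6P and supply is Qs = P + 2204.
Clearing the new market: 10828 - 6P = P + 2204, so P = 1232 and Q = 3436.

3436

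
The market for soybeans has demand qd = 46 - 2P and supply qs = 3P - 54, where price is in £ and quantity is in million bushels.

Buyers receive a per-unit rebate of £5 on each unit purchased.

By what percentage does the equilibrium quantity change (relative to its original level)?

Initially, 46 - 2P = 3P - 54, so 100 = 5P and P = 20, q = 6.
Since buyers' out-of-pocket price is the market price minus the rebate, the effective demand curve becomes qd = 56 - 2P.
New equilibrium: 56 - 2P = 3P - 54 ⇒ 110 = 5P ⇒ P = 22, q = 12.
%Δq = (12 − 6) / 6 × 100 = +100%.

+100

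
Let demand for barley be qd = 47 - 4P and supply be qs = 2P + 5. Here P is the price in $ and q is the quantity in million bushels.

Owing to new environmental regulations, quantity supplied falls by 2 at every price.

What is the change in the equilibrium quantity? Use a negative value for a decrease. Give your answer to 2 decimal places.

Original equilibrium: 47 - 4P = 2P + 5 gives 42 = 6P, so P = 7 and q = 19.
After the shift, demand is qd = 47 - 4P and supply is qs = 2P + 3.
New equilibrium: 47 - 4P = 2P + 3 ⇒ 44 = 6P ⇒ P = 22/3 ≈ 7.3333, q = 53/3 ≈ 17.6667.
Δq = 17.6667 − 19 = -1.33.

-1.33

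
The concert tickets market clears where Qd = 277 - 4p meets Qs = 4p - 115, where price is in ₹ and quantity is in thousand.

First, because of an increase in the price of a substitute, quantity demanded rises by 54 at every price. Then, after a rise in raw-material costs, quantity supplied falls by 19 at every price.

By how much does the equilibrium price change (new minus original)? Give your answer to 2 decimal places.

+9.13

Initially, 277 - 4p = 4p - 115, so 392 = 8p and p = 49, Q = 81.
The new curves are Qd = 331 - 4p (demand) and Qs = 4p - 134 (supply).
Equate the new curves: 331 - 4p = 4p - 134, giving 465 = 8p, p = 58.125, Q = 98.5.
Δp = 58.125 − 49 = +9.13.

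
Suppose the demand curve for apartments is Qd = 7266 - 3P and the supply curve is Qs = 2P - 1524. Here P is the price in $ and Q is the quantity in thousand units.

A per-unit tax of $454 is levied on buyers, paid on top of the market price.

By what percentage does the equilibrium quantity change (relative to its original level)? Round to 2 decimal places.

-27.35

Solve the original market: 7266 - 3P = 2P - 1524, hence P = 1758 and Q = 1992.
Since buyers pay the price plus the tax, the effective demand curve becomes Qd = 5904 - 3P.
Setting them equal: 5904 - 3P = 2P - 1524 → 7428 = 5P, so P = 1485.6 and Q = 1447.2.
%ΔQ = (1447.2 − 1992) / 1992 × 100 = -27.35%.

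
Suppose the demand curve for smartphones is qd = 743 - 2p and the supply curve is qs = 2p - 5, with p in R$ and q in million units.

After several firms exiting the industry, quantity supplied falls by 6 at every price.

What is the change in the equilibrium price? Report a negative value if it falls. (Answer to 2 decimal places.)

+1.50

Solve the original market: 743 - 2p = 2p - 5, hence p = 187 and q = 369.
The shock moves the curves to qd = 743 - 2p and qs = 2p - 11.
Clearing the new market: 743 - 2p = 2p - 11, so p = 188.5 and q = 366.
Δp = 188.5 − 187 = +1.50.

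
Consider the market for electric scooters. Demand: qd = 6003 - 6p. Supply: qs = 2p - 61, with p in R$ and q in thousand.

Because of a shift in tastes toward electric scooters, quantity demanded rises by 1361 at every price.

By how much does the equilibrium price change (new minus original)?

Initially, 6003 - 6p = 2p - 61, so 6064 = 8p and p = 758, q = 1455.
With the change applied: demand qd = 7364 - 6p, supply qs = 2p - 61.
Clearing the new market: 7364 - 6p = 2p - 61, so p = 928.125 and q = 1795.25.
Δp = 928.125 − 758 = +170.125.

+170.125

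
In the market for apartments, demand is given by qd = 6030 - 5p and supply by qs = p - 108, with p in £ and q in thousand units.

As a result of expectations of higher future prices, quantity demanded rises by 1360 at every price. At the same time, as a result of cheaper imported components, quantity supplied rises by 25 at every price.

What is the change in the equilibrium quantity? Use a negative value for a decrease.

Initially, 6030 - 5p = p - 108, so 6138 = 6p and p = 1023, q = 915.
After the shift, demand is qd = 7390 - 5p and supply is qs = p - 83.
Equate the new curves: 7390 - 5p = p - 83, giving 7473 = 6p, p = 1245.5, q = 1162.5.
Δq = 1162.5 − 915 = +247.5.

+247.5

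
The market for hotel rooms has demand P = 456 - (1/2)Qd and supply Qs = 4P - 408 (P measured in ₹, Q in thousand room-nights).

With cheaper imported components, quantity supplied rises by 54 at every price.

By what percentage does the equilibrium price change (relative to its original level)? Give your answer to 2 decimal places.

-4.09

Initially, 912 - 2P = 4P - 408, so 1320 = 6P and P = 220, Q = 472.
With the change applied: demand Qd = 912 - 2P, supply Qs = 4P - 354.
New equilibrium: 912 - 2P = 4P - 354 ⇒ 1266 = 6P ⇒ P = 211, Q = 490.
%ΔP = (211 − 220) / 220 × 100 = -4.09%.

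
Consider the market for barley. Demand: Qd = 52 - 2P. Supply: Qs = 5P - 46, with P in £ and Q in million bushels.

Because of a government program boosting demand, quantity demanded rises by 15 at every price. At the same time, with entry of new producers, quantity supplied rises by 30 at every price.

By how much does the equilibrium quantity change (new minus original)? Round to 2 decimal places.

Initially, 52 - 2P = 5P - 46, so 98 = 7P and P = 14, Q = 24.
The new curves are Qd = 67 - 2P (demand) and Qs = 5P - 16 (supply).
Setting them equal: 67 - 2P = 5P - 16 → 83 = 7P, so P = 83/7 ≈ 11.8571 and Q = 303/7 ≈ 43.2857.
ΔQ = 43.2857 − 24 = +19.29.

+19.29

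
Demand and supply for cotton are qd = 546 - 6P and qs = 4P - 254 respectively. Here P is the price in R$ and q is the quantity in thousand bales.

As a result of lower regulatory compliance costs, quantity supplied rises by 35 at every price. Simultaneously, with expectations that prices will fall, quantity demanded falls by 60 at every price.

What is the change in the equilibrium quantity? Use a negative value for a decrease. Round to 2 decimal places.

Before the shock: 546 - 6P = 4P - 254 ⇒ 800 = 10P ⇒ P = 80, q = 66.
The shock moves the curves to qd = 486 - 6P and qs = 4P - 219.
Setting them equal: 486 - 6P = 4P - 219 → 705 = 10P, so P = 70.5 and q = 63.
Δq = 63 − 66 = -3.00.

-3.00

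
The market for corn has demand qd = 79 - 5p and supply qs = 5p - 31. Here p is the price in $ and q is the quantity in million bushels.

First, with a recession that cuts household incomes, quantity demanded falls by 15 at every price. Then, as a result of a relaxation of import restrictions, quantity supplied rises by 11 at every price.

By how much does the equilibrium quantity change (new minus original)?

Solve the original market: 79 - 5p = 5p - 31, hence p = 11 and q = 24.
The new curves are qd = 64 - 5p (demand) and qs = 5p - 20 (supply).
Clearing the new market: 64 - 5p = 5p - 20, so p = 8.4 and q = 22.
Δq = 22 − 24 = -2.

-2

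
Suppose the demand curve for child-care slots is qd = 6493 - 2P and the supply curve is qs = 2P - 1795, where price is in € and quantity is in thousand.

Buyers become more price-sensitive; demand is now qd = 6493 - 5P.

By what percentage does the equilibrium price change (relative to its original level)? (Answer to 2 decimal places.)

Original equilibrium: 6493 - 2P = 2P - 1795 gives 8288 = 4P, so P = 2072 and q = 2349.
The shock moves the curves to qd = 6493 - 5P and qs = 2P - 1795.
Setting them equal: 6493 - 5P = 2P - 1795 → 8288 = 7P, so P = 1184 and q = 573.
%ΔP = (1184 − 2072) / 2072 × 100 = -42.86%.

-42.86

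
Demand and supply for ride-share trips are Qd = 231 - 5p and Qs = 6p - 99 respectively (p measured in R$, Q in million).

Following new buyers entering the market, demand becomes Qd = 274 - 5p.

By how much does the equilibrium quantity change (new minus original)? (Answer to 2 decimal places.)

Original equilibrium: 231 - 5p = 6p - 99 gives 330 = 11p, so p = 30 and Q = 81.
With the change applied: demand Qd = 274 - 5p, supply Qs = 6p - 99.
Setting them equal: 274 - 5p = 6p - 99 → 373 = 11p, so p = 373/11 ≈ 33.9091 and Q = 1149/11 ≈ 104.4545.
ΔQ = 104.4545 − 81 = +23.45.

+23.45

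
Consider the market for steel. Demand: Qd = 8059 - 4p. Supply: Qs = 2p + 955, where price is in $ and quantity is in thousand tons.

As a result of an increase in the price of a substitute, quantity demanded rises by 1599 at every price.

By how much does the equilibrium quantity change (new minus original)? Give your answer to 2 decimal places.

Before the shock: 8059 - 4p = 2p + 955 ⇒ 7104 = 6p ⇒ p = 1184, Q = 3323.
After the shift, demand is Qd = 9658 - 4p and supply is Qs = 2p + 955.
Setting them equal: 9658 - 4p = 2p + 955 → 8703 = 6p, so p = 1450.5 and Q = 3856.
ΔQ = 3856 − 3323 = +533.00.

+533.00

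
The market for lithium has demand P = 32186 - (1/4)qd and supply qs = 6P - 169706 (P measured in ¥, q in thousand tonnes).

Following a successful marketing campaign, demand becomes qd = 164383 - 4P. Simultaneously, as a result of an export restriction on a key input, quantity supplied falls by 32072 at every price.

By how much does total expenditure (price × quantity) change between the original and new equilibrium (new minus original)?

Initially, 128744 - 4P = 6P - 169706, so 298450 = 10P and P = 29845, q = 9364.
The new curves are qd = 164383 - 4P (demand) and qs = 6P - 201778 (supply).
Clearing the new market: 164383 - 4P = 6P - 201778, so P = 36616.1 and q = 17918.6.
Expenditure moves from 29845×9364 = 279468580 to 36616.1×17918.6 = 656109249.46; change = +376640669.46.

+376640669.46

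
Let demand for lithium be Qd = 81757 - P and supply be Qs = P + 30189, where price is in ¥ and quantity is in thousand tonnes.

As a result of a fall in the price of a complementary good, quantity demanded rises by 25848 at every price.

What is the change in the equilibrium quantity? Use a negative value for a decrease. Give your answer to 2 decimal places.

+12924.00

Before the shock: 81757 - P = P + 30189 ⇒ 51568 = 2P ⇒ P = 25784, Q = 55973.
The new curves are Qd = 107605 - P (demand) and Qs = P + 30189 (supply).
Equate the new curves: 107605 - P = P + 30189, giving 77416 = 2P, P = 38708, Q = 68897.
ΔQ = 68897 − 55973 = +12924.00.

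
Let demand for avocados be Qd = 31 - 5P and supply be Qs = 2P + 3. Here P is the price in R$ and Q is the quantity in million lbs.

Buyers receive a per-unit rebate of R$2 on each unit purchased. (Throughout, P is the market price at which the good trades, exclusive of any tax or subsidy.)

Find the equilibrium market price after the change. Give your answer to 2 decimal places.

5.43

Initially, 31 - 5P = 2P + 3, so 28 = 7P and P = 4, Q = 11.
Since buyers' out-of-pocket price is the market price minus the rebate, the effective demand curve becomes Qd = 41 - 5P.
New equilibrium: 41 - 5P = 2P + 3 ⇒ 38 = 7P ⇒ P = 38/7 ≈ 5.4286, Q = 97/7 ≈ 13.8571.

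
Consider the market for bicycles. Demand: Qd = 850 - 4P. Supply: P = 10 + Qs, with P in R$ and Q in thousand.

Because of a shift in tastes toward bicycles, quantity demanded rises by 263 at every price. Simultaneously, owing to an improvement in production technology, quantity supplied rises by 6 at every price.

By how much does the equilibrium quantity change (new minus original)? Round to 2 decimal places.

+57.40

Solve the original market: 850 - 4P = P - 10, hence P = 172 and Q = 162.
The shock moves the curves to Qd = 1113 - 4P and Qs = P - 4.
Setting them equal: 1113 - 4P = P - 4 → 1117 = 5P, so P = 223.4 and Q = 219.4.
ΔQ = 219.4 − 162 = +57.40.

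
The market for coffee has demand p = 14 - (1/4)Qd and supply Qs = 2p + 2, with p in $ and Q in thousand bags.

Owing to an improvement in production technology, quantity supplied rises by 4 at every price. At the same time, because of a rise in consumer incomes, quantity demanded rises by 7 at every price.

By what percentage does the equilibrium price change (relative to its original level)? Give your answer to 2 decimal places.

Initially, 56 - 4p = 2p + 2, so 54 = 6p and p = 9, Q = 20.
With the change applied: demand Qd = 63 - 4p, supply Qs = 2p + 6.
Equate the new curves: 63 - 4p = 2p + 6, giving 57 = 6p, p = 9.5, Q = 25.
%Δp = (9.5 − 9) / 9 × 100 = +5.56%.

+5.56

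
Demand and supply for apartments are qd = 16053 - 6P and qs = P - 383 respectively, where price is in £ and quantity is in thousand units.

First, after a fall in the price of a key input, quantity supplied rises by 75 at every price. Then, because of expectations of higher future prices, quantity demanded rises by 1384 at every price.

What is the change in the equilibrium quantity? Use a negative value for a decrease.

Initially, 16053 - 6P = P - 383, so 16436 = 7P and P = 2348, q = 1965.
The new curves are qd = 17437 - 6P (demand) and qs = P - 308 (supply).
New equilibrium: 17437 - 6P = P - 308 ⇒ 17745 = 7P ⇒ P = 2535, q = 2227.
Δq = 2227 − 1965 = +262.

+262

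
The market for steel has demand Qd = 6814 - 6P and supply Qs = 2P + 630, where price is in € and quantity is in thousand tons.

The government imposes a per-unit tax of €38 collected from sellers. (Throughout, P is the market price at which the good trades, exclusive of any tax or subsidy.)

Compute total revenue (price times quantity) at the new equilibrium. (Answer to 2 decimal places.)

Before the shock: 6814 - 6P = 2P + 630 ⇒ 6184 = 8P ⇒ P = 773, Q = 2176.
Since sellers keep the price net of the tax, the effective supply curve becomes Qs = 2P + 554.
Setting them equal: 6814 - 6P = 2P + 554 → 6260 = 8P, so P = 782.5 and Q = 2119.
New expenditure = 782.5 × 2119 = 1658117.50.

1658117.50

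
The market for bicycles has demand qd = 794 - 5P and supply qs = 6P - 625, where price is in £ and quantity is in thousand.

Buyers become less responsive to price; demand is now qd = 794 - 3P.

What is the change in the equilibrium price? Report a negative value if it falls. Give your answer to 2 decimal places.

Solve the original market: 794 - 5P = 6P - 625, hence P = 129 and q = 149.
The new curves are qd = 794 - 3P (demand) and qs = 6P - 625 (supply).
Setting them equal: 794 - 3P = 6P - 625 → 1419 = 9P, so P = 473/3 ≈ 157.6667 and q = 321.
ΔP = 157.6667 − 129 = +28.67.

+28.67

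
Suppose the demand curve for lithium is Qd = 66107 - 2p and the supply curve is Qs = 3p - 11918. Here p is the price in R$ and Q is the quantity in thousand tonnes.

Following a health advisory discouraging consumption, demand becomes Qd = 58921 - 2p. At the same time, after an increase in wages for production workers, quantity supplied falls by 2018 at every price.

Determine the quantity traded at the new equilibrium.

Original equilibrium: 66107 - 2p = 3p - 11918 gives 78025 = 5p, so p = 15605 and Q = 34897.
The new curves are Qd = 58921 - 2p (demand) and Qs = 3p - 13936 (supply).
Setting them equal: 58921 - 2p = 3p - 13936 → 72857 = 5p, so p = 14571.4 and Q = 29778.2.

29778.2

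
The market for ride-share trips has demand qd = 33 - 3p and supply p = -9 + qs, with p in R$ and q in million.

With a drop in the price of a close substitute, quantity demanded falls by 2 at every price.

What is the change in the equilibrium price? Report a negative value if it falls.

-0.5

Before the shock: 33 - 3p = p + 9 ⇒ 24 = 4p ⇒ p = 6, q = 15.
With the change applied: demand qd = 31 - 3p, supply qs = p + 9.
Equate the new curves: 31 - 3p = p + 9, giving 22 = 4p, p = 5.5, q = 14.5.
Δp = 5.5 − 6 = -0.5.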